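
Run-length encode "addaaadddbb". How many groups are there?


Input: addaaadddbb
Scanning for consecutive runs:
  Group 1: 'a' x 1 (positions 0-0)
  Group 2: 'd' x 2 (positions 1-2)
  Group 3: 'a' x 3 (positions 3-5)
  Group 4: 'd' x 3 (positions 6-8)
  Group 5: 'b' x 2 (positions 9-10)
Total groups: 5

5


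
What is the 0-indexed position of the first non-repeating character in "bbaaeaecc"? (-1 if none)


Input: bbaaeaecc
Character frequencies:
  'a': 3
  'b': 2
  'c': 2
  'e': 2
Scanning left to right for freq == 1:
  Position 0 ('b'): freq=2, skip
  Position 1 ('b'): freq=2, skip
  Position 2 ('a'): freq=3, skip
  Position 3 ('a'): freq=3, skip
  Position 4 ('e'): freq=2, skip
  Position 5 ('a'): freq=3, skip
  Position 6 ('e'): freq=2, skip
  Position 7 ('c'): freq=2, skip
  Position 8 ('c'): freq=2, skip
  No unique character found => answer = -1

-1


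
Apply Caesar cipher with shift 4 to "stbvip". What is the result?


Caesar cipher: shift "stbvip" by 4
  's' (pos 18) + 4 = pos 22 = 'w'
  't' (pos 19) + 4 = pos 23 = 'x'
  'b' (pos 1) + 4 = pos 5 = 'f'
  'v' (pos 21) + 4 = pos 25 = 'z'
  'i' (pos 8) + 4 = pos 12 = 'm'
  'p' (pos 15) + 4 = pos 19 = 't'
Result: wxfzmt

wxfzmt


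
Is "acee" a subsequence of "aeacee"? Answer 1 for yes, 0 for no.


Check if "acee" is a subsequence of "aeacee"
Greedy scan:
  Position 0 ('a'): matches sub[0] = 'a'
  Position 1 ('e'): no match needed
  Position 2 ('a'): no match needed
  Position 3 ('c'): matches sub[1] = 'c'
  Position 4 ('e'): matches sub[2] = 'e'
  Position 5 ('e'): matches sub[3] = 'e'
All 4 characters matched => is a subsequence

1


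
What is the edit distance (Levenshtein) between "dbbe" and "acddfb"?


Computing edit distance: "dbbe" -> "acddfb"
DP table:
           a    c    d    d    f    b
      0    1    2    3    4    5    6
  d   1    1    2    2    3    4    5
  b   2    2    2    3    3    4    4
  b   3    3    3    3    4    4    4
  e   4    4    4    4    4    5    5
Edit distance = dp[4][6] = 5

5


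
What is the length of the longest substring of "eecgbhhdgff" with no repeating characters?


Input: "eecgbhhdgff"
Sliding window (track last position of each char):
  Position 0 ('e'): window [0,0] length 1 -- new best
  Position 1 ('e'): repeat (last at 0), move window start to 1
  Position 1 ('e'): window [1,1] length 1
  Position 2 ('c'): window [1,2] length 2 -- new best
  Position 3 ('g'): window [1,3] length 3 -- new best
  Position 4 ('b'): window [1,4] length 4 -- new best
  Position 5 ('h'): window [1,5] length 5 -- new best
  Position 6 ('h'): repeat (last at 5), move window start to 6
  Position 6 ('h'): window [6,6] length 1
  Position 7 ('d'): window [6,7] length 2
  Position 8 ('g'): window [6,8] length 3
  Position 9 ('f'): window [6,9] length 4
  Position 10 ('f'): repeat (last at 9), move window start to 10
  Position 10 ('f'): window [10,10] length 1
Longest substring with no repeats: "ecgbh" with length 5

5


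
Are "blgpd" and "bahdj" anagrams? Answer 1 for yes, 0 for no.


Strings: "blgpd", "bahdj"
Sorted first:  bdglp
Sorted second: abdhj
Differ at position 0: 'b' vs 'a' => not anagrams

0


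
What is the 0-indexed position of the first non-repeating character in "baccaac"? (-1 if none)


Input: baccaac
Character frequencies:
  'a': 3
  'b': 1
  'c': 3
Scanning left to right for freq == 1:
  Position 0 ('b'): unique! => answer = 0

0


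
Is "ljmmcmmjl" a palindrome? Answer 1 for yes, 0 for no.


Input: ljmmcmmjl
Reversed: ljmmcmmjl
  Compare pos 0 ('l') with pos 8 ('l'): match
  Compare pos 1 ('j') with pos 7 ('j'): match
  Compare pos 2 ('m') with pos 6 ('m'): match
  Compare pos 3 ('m') with pos 5 ('m'): match
Result: palindrome

1


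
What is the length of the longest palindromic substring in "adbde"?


Input: "adbde"
Checking substrings for palindromes:
  [1:4] "dbd" (len 3) => palindrome
Longest palindromic substring: "dbd" with length 3

3


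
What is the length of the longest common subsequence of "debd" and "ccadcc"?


LCS of "debd" and "ccadcc"
DP table:
           c    c    a    d    c    c
      0    0    0    0    0    0    0
  d   0    0    0    0    1    1    1
  e   0    0    0    0    1    1    1
  b   0    0    0    0    1    1    1
  d   0    0    0    0    1    1    1
LCS length = dp[4][6] = 1

1


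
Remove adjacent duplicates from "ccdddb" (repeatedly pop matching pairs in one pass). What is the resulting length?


Input: ccdddb
Stack-based adjacent duplicate removal:
  Read 'c': push. Stack: c
  Read 'c': matches stack top 'c' => pop. Stack: (empty)
  Read 'd': push. Stack: d
  Read 'd': matches stack top 'd' => pop. Stack: (empty)
  Read 'd': push. Stack: d
  Read 'b': push. Stack: db
Final stack: "db" (length 2)

2


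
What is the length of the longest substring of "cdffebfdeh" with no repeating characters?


Input: "cdffebfdeh"
Sliding window (track last position of each char):
  Position 0 ('c'): window [0,0] length 1 -- new best
  Position 1 ('d'): window [0,1] length 2 -- new best
  Position 2 ('f'): window [0,2] length 3 -- new best
  Position 3 ('f'): repeat (last at 2), move window start to 3
  Position 3 ('f'): window [3,3] length 1
  Position 4 ('e'): window [3,4] length 2
  Position 5 ('b'): window [3,5] length 3
  Position 6 ('f'): repeat (last at 3), move window start to 4
  Position 6 ('f'): window [4,6] length 3
  Position 7 ('d'): window [4,7] length 4 -- new best
  Position 8 ('e'): repeat (last at 4), move window start to 5
  Position 8 ('e'): window [5,8] length 4
  Position 9 ('h'): window [5,9] length 5 -- new best
Longest substring with no repeats: "bfdeh" with length 5

5


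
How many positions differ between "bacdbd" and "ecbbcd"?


Comparing "bacdbd" and "ecbbcd" position by position:
  Position 0: 'b' vs 'e' => DIFFER
  Position 1: 'a' vs 'c' => DIFFER
  Position 2: 'c' vs 'b' => DIFFER
  Position 3: 'd' vs 'b' => DIFFER
  Position 4: 'b' vs 'c' => DIFFER
  Position 5: 'd' vs 'd' => same
Positions that differ: 5

5


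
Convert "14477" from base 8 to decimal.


Input: "14477" in base 8
Positional expansion:
  Digit '1' (value 1) x 8^4 = 4096
  Digit '4' (value 4) x 8^3 = 2048
  Digit '4' (value 4) x 8^2 = 256
  Digit '7' (value 7) x 8^1 = 56
  Digit '7' (value 7) x 8^0 = 7
Sum = 6463

6463


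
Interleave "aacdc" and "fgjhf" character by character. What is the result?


Interleaving "aacdc" and "fgjhf":
  Position 0: 'a' from first, 'f' from second => "af"
  Position 1: 'a' from first, 'g' from second => "ag"
  Position 2: 'c' from first, 'j' from second => "cj"
  Position 3: 'd' from first, 'h' from second => "dh"
  Position 4: 'c' from first, 'f' from second => "cf"
Result: afagcjdhcf

afagcjdhcf


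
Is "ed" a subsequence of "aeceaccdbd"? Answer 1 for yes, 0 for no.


Check if "ed" is a subsequence of "aeceaccdbd"
Greedy scan:
  Position 0 ('a'): no match needed
  Position 1 ('e'): matches sub[0] = 'e'
  Position 2 ('c'): no match needed
  Position 3 ('e'): no match needed
  Position 4 ('a'): no match needed
  Position 5 ('c'): no match needed
  Position 6 ('c'): no match needed
  Position 7 ('d'): matches sub[1] = 'd'
  Position 8 ('b'): no match needed
  Position 9 ('d'): no match needed
All 2 characters matched => is a subsequence

1


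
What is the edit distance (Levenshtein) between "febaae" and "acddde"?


Computing edit distance: "febaae" -> "acddde"
DP table:
           a    c    d    d    d    e
      0    1    2    3    4    5    6
  f   1    1    2    3    4    5    6
  e   2    2    2    3    4    5    5
  b   3    3    3    3    4    5    6
  a   4    3    4    4    4    5    6
  a   5    4    4    5    5    5    6
  e   6    5    5    5    6    6    5
Edit distance = dp[6][6] = 5

5


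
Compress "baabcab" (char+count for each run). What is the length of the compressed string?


Input: baabcab
Runs:
  'b' x 1 => "b1"
  'a' x 2 => "a2"
  'b' x 1 => "b1"
  'c' x 1 => "c1"
  'a' x 1 => "a1"
  'b' x 1 => "b1"
Compressed: "b1a2b1c1a1b1"
Compressed length: 12

12


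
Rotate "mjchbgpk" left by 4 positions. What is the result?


Input: "mjchbgpk", rotate left by 4
First 4 characters: "mjch"
Remaining characters: "bgpk"
Concatenate remaining + first: "bgpk" + "mjch" = "bgpkmjch"

bgpkmjch


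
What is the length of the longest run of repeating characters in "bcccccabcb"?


Input: "bcccccabcb"
Scanning for longest run:
  Position 1 ('c'): new char, reset run to 1
  Position 2 ('c'): continues run of 'c', length=2
  Position 3 ('c'): continues run of 'c', length=3
  Position 4 ('c'): continues run of 'c', length=4
  Position 5 ('c'): continues run of 'c', length=5
  Position 6 ('a'): new char, reset run to 1
  Position 7 ('b'): new char, reset run to 1
  Position 8 ('c'): new char, reset run to 1
  Position 9 ('b'): new char, reset run to 1
Longest run: 'c' with length 5

5


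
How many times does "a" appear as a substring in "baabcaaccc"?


Searching for "a" in "baabcaaccc"
Scanning each position:
  Position 0: "b" => no
  Position 1: "a" => MATCH
  Position 2: "a" => MATCH
  Position 3: "b" => no
  Position 4: "c" => no
  Position 5: "a" => MATCH
  Position 6: "a" => MATCH
  Position 7: "c" => no
  Position 8: "c" => no
  Position 9: "c" => no
Total occurrences: 4

4


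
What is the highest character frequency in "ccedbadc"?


Input: ccedbadc
Character counts:
  'a': 1
  'b': 1
  'c': 3
  'd': 2
  'e': 1
Maximum frequency: 3

3


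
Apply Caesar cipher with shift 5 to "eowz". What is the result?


Caesar cipher: shift "eowz" by 5
  'e' (pos 4) + 5 = pos 9 = 'j'
  'o' (pos 14) + 5 = pos 19 = 't'
  'w' (pos 22) + 5 = pos 1 = 'b'
  'z' (pos 25) + 5 = pos 4 = 'e'
Result: jtbe

jtbe


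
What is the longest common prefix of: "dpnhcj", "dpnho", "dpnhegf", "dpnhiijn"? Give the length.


Words: dpnhcj, dpnho, dpnhegf, dpnhiijn
  Position 0: all 'd' => match
  Position 1: all 'p' => match
  Position 2: all 'n' => match
  Position 3: all 'h' => match
  Position 4: ('c', 'o', 'e', 'i') => mismatch, stop
LCP = "dpnh" (length 4)

4


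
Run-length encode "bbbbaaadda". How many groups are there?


Input: bbbbaaadda
Scanning for consecutive runs:
  Group 1: 'b' x 4 (positions 0-3)
  Group 2: 'a' x 3 (positions 4-6)
  Group 3: 'd' x 2 (positions 7-8)
  Group 4: 'a' x 1 (positions 9-9)
Total groups: 4

4


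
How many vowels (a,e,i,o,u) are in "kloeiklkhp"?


Input: kloeiklkhp
Checking each character:
  'k' at position 0: consonant
  'l' at position 1: consonant
  'o' at position 2: vowel (running total: 1)
  'e' at position 3: vowel (running total: 2)
  'i' at position 4: vowel (running total: 3)
  'k' at position 5: consonant
  'l' at position 6: consonant
  'k' at position 7: consonant
  'h' at position 8: consonant
  'p' at position 9: consonant
Total vowels: 3

3


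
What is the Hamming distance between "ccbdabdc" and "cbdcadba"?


Comparing "ccbdabdc" and "cbdcadba" position by position:
  Position 0: 'c' vs 'c' => same
  Position 1: 'c' vs 'b' => differ
  Position 2: 'b' vs 'd' => differ
  Position 3: 'd' vs 'c' => differ
  Position 4: 'a' vs 'a' => same
  Position 5: 'b' vs 'd' => differ
  Position 6: 'd' vs 'b' => differ
  Position 7: 'c' vs 'a' => differ
Total differences (Hamming distance): 6

6


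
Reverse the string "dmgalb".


Input: dmgalb
Reading characters right to left:
  Position 5: 'b'
  Position 4: 'l'
  Position 3: 'a'
  Position 2: 'g'
  Position 1: 'm'
  Position 0: 'd'
Reversed: blagmd

blagmd


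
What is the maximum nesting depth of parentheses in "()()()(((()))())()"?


Input: "()()()(((()))())()"
Tracking depth:
  Position 0 '(': depth becomes 1
  Position 1 ')': depth becomes 0
  Position 2 '(': depth becomes 1
  Position 3 ')': depth becomes 0
  Position 4 '(': depth becomes 1
  Position 5 ')': depth becomes 0
  Position 6 '(': depth becomes 1
  Position 7 '(': depth becomes 2
  Position 8 '(': depth becomes 3
  Position 9 '(': depth becomes 4
  Position 10 ')': depth becomes 3
  Position 11 ')': depth becomes 2
  Position 12 ')': depth becomes 1
  Position 13 '(': depth becomes 2
  Position 14 ')': depth becomes 1
  Position 15 ')': depth becomes 0
  Position 16 '(': depth becomes 1
  Position 17 ')': depth becomes 0
Maximum depth reached: 4

4


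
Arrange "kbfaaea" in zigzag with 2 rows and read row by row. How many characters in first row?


Zigzag "kbfaaea" into 2 rows:
Placing characters:
  'k' => row 0
  'b' => row 1
  'f' => row 0
  'a' => row 1
  'a' => row 0
  'e' => row 1
  'a' => row 0
Rows:
  Row 0: "kfaa"
  Row 1: "bae"
First row length: 4

4


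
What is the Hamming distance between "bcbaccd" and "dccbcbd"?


Comparing "bcbaccd" and "dccbcbd" position by position:
  Position 0: 'b' vs 'd' => differ
  Position 1: 'c' vs 'c' => same
  Position 2: 'b' vs 'c' => differ
  Position 3: 'a' vs 'b' => differ
  Position 4: 'c' vs 'c' => same
  Position 5: 'c' vs 'b' => differ
  Position 6: 'd' vs 'd' => same
Total differences (Hamming distance): 4

4


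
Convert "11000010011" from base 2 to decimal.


Input: "11000010011" in base 2
Positional expansion:
  Digit '1' (value 1) x 2^10 = 1024
  Digit '1' (value 1) x 2^9 = 512
  Digit '0' (value 0) x 2^8 = 0
  Digit '0' (value 0) x 2^7 = 0
  Digit '0' (value 0) x 2^6 = 0
  Digit '0' (value 0) x 2^5 = 0
  Digit '1' (value 1) x 2^4 = 16
  Digit '0' (value 0) x 2^3 = 0
  Digit '0' (value 0) x 2^2 = 0
  Digit '1' (value 1) x 2^1 = 2
  Digit '1' (value 1) x 2^0 = 1
Sum = 1555

1555


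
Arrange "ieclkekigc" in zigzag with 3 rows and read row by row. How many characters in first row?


Zigzag "ieclkekigc" into 3 rows:
Placing characters:
  'i' => row 0
  'e' => row 1
  'c' => row 2
  'l' => row 1
  'k' => row 0
  'e' => row 1
  'k' => row 2
  'i' => row 1
  'g' => row 0
  'c' => row 1
Rows:
  Row 0: "ikg"
  Row 1: "eleic"
  Row 2: "ck"
First row length: 3

3


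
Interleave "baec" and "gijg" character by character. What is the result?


Interleaving "baec" and "gijg":
  Position 0: 'b' from first, 'g' from second => "bg"
  Position 1: 'a' from first, 'i' from second => "ai"
  Position 2: 'e' from first, 'j' from second => "ej"
  Position 3: 'c' from first, 'g' from second => "cg"
Result: bgaiejcg

bgaiejcg


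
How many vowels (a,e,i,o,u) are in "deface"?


Input: deface
Checking each character:
  'd' at position 0: consonant
  'e' at position 1: vowel (running total: 1)
  'f' at position 2: consonant
  'a' at position 3: vowel (running total: 2)
  'c' at position 4: consonant
  'e' at position 5: vowel (running total: 3)
Total vowels: 3

3


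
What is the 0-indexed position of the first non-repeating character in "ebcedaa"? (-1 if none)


Input: ebcedaa
Character frequencies:
  'a': 2
  'b': 1
  'c': 1
  'd': 1
  'e': 2
Scanning left to right for freq == 1:
  Position 0 ('e'): freq=2, skip
  Position 1 ('b'): unique! => answer = 1

1


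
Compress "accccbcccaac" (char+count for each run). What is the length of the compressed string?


Input: accccbcccaac
Runs:
  'a' x 1 => "a1"
  'c' x 4 => "c4"
  'b' x 1 => "b1"
  'c' x 3 => "c3"
  'a' x 2 => "a2"
  'c' x 1 => "c1"
Compressed: "a1c4b1c3a2c1"
Compressed length: 12

12


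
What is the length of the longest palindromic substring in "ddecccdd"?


Input: "ddecccdd"
Checking substrings for palindromes:
  [3:6] "ccc" (len 3) => palindrome
  [0:2] "dd" (len 2) => palindrome
  [3:5] "cc" (len 2) => palindrome
  [4:6] "cc" (len 2) => palindrome
  [6:8] "dd" (len 2) => palindrome
Longest palindromic substring: "ccc" with length 3

3


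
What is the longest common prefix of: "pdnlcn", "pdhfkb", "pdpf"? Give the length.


Words: pdnlcn, pdhfkb, pdpf
  Position 0: all 'p' => match
  Position 1: all 'd' => match
  Position 2: ('n', 'h', 'p') => mismatch, stop
LCP = "pd" (length 2)

2


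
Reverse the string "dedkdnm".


Input: dedkdnm
Reading characters right to left:
  Position 6: 'm'
  Position 5: 'n'
  Position 4: 'd'
  Position 3: 'k'
  Position 2: 'd'
  Position 1: 'e'
  Position 0: 'd'
Reversed: mndkded

mndkded


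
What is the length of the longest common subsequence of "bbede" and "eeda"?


LCS of "bbede" and "eeda"
DP table:
           e    e    d    a
      0    0    0    0    0
  b   0    0    0    0    0
  b   0    0    0    0    0
  e   0    1    1    1    1
  d   0    1    1    2    2
  e   0    1    2    2    2
LCS length = dp[5][4] = 2

2


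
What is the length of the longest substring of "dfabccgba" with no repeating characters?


Input: "dfabccgba"
Sliding window (track last position of each char):
  Position 0 ('d'): window [0,0] length 1 -- new best
  Position 1 ('f'): window [0,1] length 2 -- new best
  Position 2 ('a'): window [0,2] length 3 -- new best
  Position 3 ('b'): window [0,3] length 4 -- new best
  Position 4 ('c'): window [0,4] length 5 -- new best
  Position 5 ('c'): repeat (last at 4), move window start to 5
  Position 5 ('c'): window [5,5] length 1
  Position 6 ('g'): window [5,6] length 2
  Position 7 ('b'): window [5,7] length 3
  Position 8 ('a'): window [5,8] length 4
Longest substring with no repeats: "dfabc" with length 5

5


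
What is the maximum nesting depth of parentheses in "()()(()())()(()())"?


Input: "()()(()())()(()())"
Tracking depth:
  Position 0 '(': depth becomes 1
  Position 1 ')': depth becomes 0
  Position 2 '(': depth becomes 1
  Position 3 ')': depth becomes 0
  Position 4 '(': depth becomes 1
  Position 5 '(': depth becomes 2
  Position 6 ')': depth becomes 1
  Position 7 '(': depth becomes 2
  Position 8 ')': depth becomes 1
  Position 9 ')': depth becomes 0
  Position 10 '(': depth becomes 1
  Position 11 ')': depth becomes 0
  Position 12 '(': depth becomes 1
  Position 13 '(': depth becomes 2
  Position 14 ')': depth becomes 1
  Position 15 '(': depth becomes 2
  Position 16 ')': depth becomes 1
  Position 17 ')': depth becomes 0
Maximum depth reached: 2

2


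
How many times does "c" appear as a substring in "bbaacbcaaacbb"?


Searching for "c" in "bbaacbcaaacbb"
Scanning each position:
  Position 0: "b" => no
  Position 1: "b" => no
  Position 2: "a" => no
  Position 3: "a" => no
  Position 4: "c" => MATCH
  Position 5: "b" => no
  Position 6: "c" => MATCH
  Position 7: "a" => no
  Position 8: "a" => no
  Position 9: "a" => no
  Position 10: "c" => MATCH
  Position 11: "b" => no
  Position 12: "b" => no
Total occurrences: 3

3


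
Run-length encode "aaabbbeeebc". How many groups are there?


Input: aaabbbeeebc
Scanning for consecutive runs:
  Group 1: 'a' x 3 (positions 0-2)
  Group 2: 'b' x 3 (positions 3-5)
  Group 3: 'e' x 3 (positions 6-8)
  Group 4: 'b' x 1 (positions 9-9)
  Group 5: 'c' x 1 (positions 10-10)
Total groups: 5

5


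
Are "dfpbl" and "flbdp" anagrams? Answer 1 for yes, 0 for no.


Strings: "dfpbl", "flbdp"
Sorted first:  bdflp
Sorted second: bdflp
Sorted forms match => anagrams

1


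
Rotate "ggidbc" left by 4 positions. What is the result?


Input: "ggidbc", rotate left by 4
First 4 characters: "ggid"
Remaining characters: "bc"
Concatenate remaining + first: "bc" + "ggid" = "bcggid"

bcggid


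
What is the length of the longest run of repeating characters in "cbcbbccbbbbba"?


Input: "cbcbbccbbbbba"
Scanning for longest run:
  Position 1 ('b'): new char, reset run to 1
  Position 2 ('c'): new char, reset run to 1
  Position 3 ('b'): new char, reset run to 1
  Position 4 ('b'): continues run of 'b', length=2
  Position 5 ('c'): new char, reset run to 1
  Position 6 ('c'): continues run of 'c', length=2
  Position 7 ('b'): new char, reset run to 1
  Position 8 ('b'): continues run of 'b', length=2
  Position 9 ('b'): continues run of 'b', length=3
  Position 10 ('b'): continues run of 'b', length=4
  Position 11 ('b'): continues run of 'b', length=5
  Position 12 ('a'): new char, reset run to 1
Longest run: 'b' with length 5

5


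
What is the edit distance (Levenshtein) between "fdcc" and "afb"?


Computing edit distance: "fdcc" -> "afb"
DP table:
           a    f    b
      0    1    2    3
  f   1    1    1    2
  d   2    2    2    2
  c   3    3    3    3
  c   4    4    4    4
Edit distance = dp[4][3] = 4

4


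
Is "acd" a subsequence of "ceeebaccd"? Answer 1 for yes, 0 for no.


Check if "acd" is a subsequence of "ceeebaccd"
Greedy scan:
  Position 0 ('c'): no match needed
  Position 1 ('e'): no match needed
  Position 2 ('e'): no match needed
  Position 3 ('e'): no match needed
  Position 4 ('b'): no match needed
  Position 5 ('a'): matches sub[0] = 'a'
  Position 6 ('c'): matches sub[1] = 'c'
  Position 7 ('c'): no match needed
  Position 8 ('d'): matches sub[2] = 'd'
All 3 characters matched => is a subsequence

1


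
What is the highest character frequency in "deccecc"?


Input: deccecc
Character counts:
  'c': 4
  'd': 1
  'e': 2
Maximum frequency: 4

4


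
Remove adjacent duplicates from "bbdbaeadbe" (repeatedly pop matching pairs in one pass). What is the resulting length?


Input: bbdbaeadbe
Stack-based adjacent duplicate removal:
  Read 'b': push. Stack: b
  Read 'b': matches stack top 'b' => pop. Stack: (empty)
  Read 'd': push. Stack: d
  Read 'b': push. Stack: db
  Read 'a': push. Stack: dba
  Read 'e': push. Stack: dbae
  Read 'a': push. Stack: dbaea
  Read 'd': push. Stack: dbaead
  Read 'b': push. Stack: dbaeadb
  Read 'e': push. Stack: dbaeadbe
Final stack: "dbaeadbe" (length 8)

8


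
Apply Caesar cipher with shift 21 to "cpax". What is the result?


Caesar cipher: shift "cpax" by 21
  'c' (pos 2) + 21 = pos 23 = 'x'
  'p' (pos 15) + 21 = pos 10 = 'k'
  'a' (pos 0) + 21 = pos 21 = 'v'
  'x' (pos 23) + 21 = pos 18 = 's'
Result: xkvs

xkvs


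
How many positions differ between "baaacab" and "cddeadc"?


Comparing "baaacab" and "cddeadc" position by position:
  Position 0: 'b' vs 'c' => DIFFER
  Position 1: 'a' vs 'd' => DIFFER
  Position 2: 'a' vs 'd' => DIFFER
  Position 3: 'a' vs 'e' => DIFFER
  Position 4: 'c' vs 'a' => DIFFER
  Position 5: 'a' vs 'd' => DIFFER
  Position 6: 'b' vs 'c' => DIFFER
Positions that differ: 7

7


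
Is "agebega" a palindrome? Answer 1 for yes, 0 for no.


Input: agebega
Reversed: agebega
  Compare pos 0 ('a') with pos 6 ('a'): match
  Compare pos 1 ('g') with pos 5 ('g'): match
  Compare pos 2 ('e') with pos 4 ('e'): match
Result: palindrome

1


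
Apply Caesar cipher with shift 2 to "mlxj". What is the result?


Caesar cipher: shift "mlxj" by 2
  'm' (pos 12) + 2 = pos 14 = 'o'
  'l' (pos 11) + 2 = pos 13 = 'n'
  'x' (pos 23) + 2 = pos 25 = 'z'
  'j' (pos 9) + 2 = pos 11 = 'l'
Result: onzl

onzl


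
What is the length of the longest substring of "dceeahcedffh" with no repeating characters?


Input: "dceeahcedffh"
Sliding window (track last position of each char):
  Position 0 ('d'): window [0,0] length 1 -- new best
  Position 1 ('c'): window [0,1] length 2 -- new best
  Position 2 ('e'): window [0,2] length 3 -- new best
  Position 3 ('e'): repeat (last at 2), move window start to 3
  Position 3 ('e'): window [3,3] length 1
  Position 4 ('a'): window [3,4] length 2
  Position 5 ('h'): window [3,5] length 3
  Position 6 ('c'): window [3,6] length 4 -- new best
  Position 7 ('e'): repeat (last at 3), move window start to 4
  Position 7 ('e'): window [4,7] length 4
  Position 8 ('d'): window [4,8] length 5 -- new best
  Position 9 ('f'): window [4,9] length 6 -- new best
  Position 10 ('f'): repeat (last at 9), move window start to 10
  Position 10 ('f'): window [10,10] length 1
  Position 11 ('h'): window [10,11] length 2
Longest substring with no repeats: "ahcedf" with length 6

6


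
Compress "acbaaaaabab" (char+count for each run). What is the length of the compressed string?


Input: acbaaaaabab
Runs:
  'a' x 1 => "a1"
  'c' x 1 => "c1"
  'b' x 1 => "b1"
  'a' x 5 => "a5"
  'b' x 1 => "b1"
  'a' x 1 => "a1"
  'b' x 1 => "b1"
Compressed: "a1c1b1a5b1a1b1"
Compressed length: 14

14


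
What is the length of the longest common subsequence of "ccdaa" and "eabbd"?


LCS of "ccdaa" and "eabbd"
DP table:
           e    a    b    b    d
      0    0    0    0    0    0
  c   0    0    0    0    0    0
  c   0    0    0    0    0    0
  d   0    0    0    0    0    1
  a   0    0    1    1    1    1
  a   0    0    1    1    1    1
LCS length = dp[5][5] = 1

1


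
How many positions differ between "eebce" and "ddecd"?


Comparing "eebce" and "ddecd" position by position:
  Position 0: 'e' vs 'd' => DIFFER
  Position 1: 'e' vs 'd' => DIFFER
  Position 2: 'b' vs 'e' => DIFFER
  Position 3: 'c' vs 'c' => same
  Position 4: 'e' vs 'd' => DIFFER
Positions that differ: 4

4


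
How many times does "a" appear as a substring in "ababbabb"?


Searching for "a" in "ababbabb"
Scanning each position:
  Position 0: "a" => MATCH
  Position 1: "b" => no
  Position 2: "a" => MATCH
  Position 3: "b" => no
  Position 4: "b" => no
  Position 5: "a" => MATCH
  Position 6: "b" => no
  Position 7: "b" => no
Total occurrences: 3

3


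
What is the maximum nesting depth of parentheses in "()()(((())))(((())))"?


Input: "()()(((())))(((())))"
Tracking depth:
  Position 0 '(': depth becomes 1
  Position 1 ')': depth becomes 0
  Position 2 '(': depth becomes 1
  Position 3 ')': depth becomes 0
  Position 4 '(': depth becomes 1
  Position 5 '(': depth becomes 2
  Position 6 '(': depth becomes 3
  Position 7 '(': depth becomes 4
  Position 8 ')': depth becomes 3
  Position 9 ')': depth becomes 2
  Position 10 ')': depth becomes 1
  Position 11 ')': depth becomes 0
  Position 12 '(': depth becomes 1
  Position 13 '(': depth becomes 2
  Position 14 '(': depth becomes 3
  Position 15 '(': depth becomes 4
  Position 16 ')': depth becomes 3
  Position 17 ')': depth becomes 2
  Position 18 ')': depth becomes 1
  Position 19 ')': depth becomes 0
Maximum depth reached: 4

4


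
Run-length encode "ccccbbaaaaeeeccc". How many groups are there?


Input: ccccbbaaaaeeeccc
Scanning for consecutive runs:
  Group 1: 'c' x 4 (positions 0-3)
  Group 2: 'b' x 2 (positions 4-5)
  Group 3: 'a' x 4 (positions 6-9)
  Group 4: 'e' x 3 (positions 10-12)
  Group 5: 'c' x 3 (positions 13-15)
Total groups: 5

5


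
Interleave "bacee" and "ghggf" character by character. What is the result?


Interleaving "bacee" and "ghggf":
  Position 0: 'b' from first, 'g' from second => "bg"
  Position 1: 'a' from first, 'h' from second => "ah"
  Position 2: 'c' from first, 'g' from second => "cg"
  Position 3: 'e' from first, 'g' from second => "eg"
  Position 4: 'e' from first, 'f' from second => "ef"
Result: bgahcgegef

bgahcgegef


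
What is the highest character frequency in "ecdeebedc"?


Input: ecdeebedc
Character counts:
  'b': 1
  'c': 2
  'd': 2
  'e': 4
Maximum frequency: 4

4


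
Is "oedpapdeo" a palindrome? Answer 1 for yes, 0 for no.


Input: oedpapdeo
Reversed: oedpapdeo
  Compare pos 0 ('o') with pos 8 ('o'): match
  Compare pos 1 ('e') with pos 7 ('e'): match
  Compare pos 2 ('d') with pos 6 ('d'): match
  Compare pos 3 ('p') with pos 5 ('p'): match
Result: palindrome

1


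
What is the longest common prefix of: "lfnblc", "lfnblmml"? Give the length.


Words: lfnblc, lfnblmml
  Position 0: all 'l' => match
  Position 1: all 'f' => match
  Position 2: all 'n' => match
  Position 3: all 'b' => match
  Position 4: all 'l' => match
  Position 5: ('c', 'm') => mismatch, stop
LCP = "lfnbl" (length 5)

5


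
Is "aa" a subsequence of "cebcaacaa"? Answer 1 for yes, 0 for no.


Check if "aa" is a subsequence of "cebcaacaa"
Greedy scan:
  Position 0 ('c'): no match needed
  Position 1 ('e'): no match needed
  Position 2 ('b'): no match needed
  Position 3 ('c'): no match needed
  Position 4 ('a'): matches sub[0] = 'a'
  Position 5 ('a'): matches sub[1] = 'a'
  Position 6 ('c'): no match needed
  Position 7 ('a'): no match needed
  Position 8 ('a'): no match needed
All 2 characters matched => is a subsequence

1


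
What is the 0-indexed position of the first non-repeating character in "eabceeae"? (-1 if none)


Input: eabceeae
Character frequencies:
  'a': 2
  'b': 1
  'c': 1
  'e': 4
Scanning left to right for freq == 1:
  Position 0 ('e'): freq=4, skip
  Position 1 ('a'): freq=2, skip
  Position 2 ('b'): unique! => answer = 2

2


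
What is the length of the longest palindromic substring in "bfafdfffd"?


Input: "bfafdfffd"
Checking substrings for palindromes:
  [4:9] "dfffd" (len 5) => palindrome
  [1:4] "faf" (len 3) => palindrome
  [3:6] "fdf" (len 3) => palindrome
  [5:8] "fff" (len 3) => palindrome
  [5:7] "ff" (len 2) => palindrome
  [6:8] "ff" (len 2) => palindrome
Longest palindromic substring: "dfffd" with length 5

5


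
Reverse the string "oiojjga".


Input: oiojjga
Reading characters right to left:
  Position 6: 'a'
  Position 5: 'g'
  Position 4: 'j'
  Position 3: 'j'
  Position 2: 'o'
  Position 1: 'i'
  Position 0: 'o'
Reversed: agjjoio

agjjoio


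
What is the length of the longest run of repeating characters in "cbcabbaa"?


Input: "cbcabbaa"
Scanning for longest run:
  Position 1 ('b'): new char, reset run to 1
  Position 2 ('c'): new char, reset run to 1
  Position 3 ('a'): new char, reset run to 1
  Position 4 ('b'): new char, reset run to 1
  Position 5 ('b'): continues run of 'b', length=2
  Position 6 ('a'): new char, reset run to 1
  Position 7 ('a'): continues run of 'a', length=2
Longest run: 'b' with length 2

2


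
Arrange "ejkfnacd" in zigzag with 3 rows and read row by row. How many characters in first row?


Zigzag "ejkfnacd" into 3 rows:
Placing characters:
  'e' => row 0
  'j' => row 1
  'k' => row 2
  'f' => row 1
  'n' => row 0
  'a' => row 1
  'c' => row 2
  'd' => row 1
Rows:
  Row 0: "en"
  Row 1: "jfad"
  Row 2: "kc"
First row length: 2

2


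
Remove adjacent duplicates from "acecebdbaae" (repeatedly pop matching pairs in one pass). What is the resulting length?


Input: acecebdbaae
Stack-based adjacent duplicate removal:
  Read 'a': push. Stack: a
  Read 'c': push. Stack: ac
  Read 'e': push. Stack: ace
  Read 'c': push. Stack: acec
  Read 'e': push. Stack: acece
  Read 'b': push. Stack: aceceb
  Read 'd': push. Stack: acecebd
  Read 'b': push. Stack: acecebdb
  Read 'a': push. Stack: acecebdba
  Read 'a': matches stack top 'a' => pop. Stack: acecebdb
  Read 'e': push. Stack: acecebdbe
Final stack: "acecebdbe" (length 9)

9


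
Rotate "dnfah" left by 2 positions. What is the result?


Input: "dnfah", rotate left by 2
First 2 characters: "dn"
Remaining characters: "fah"
Concatenate remaining + first: "fah" + "dn" = "fahdn"

fahdn


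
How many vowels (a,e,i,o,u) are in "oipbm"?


Input: oipbm
Checking each character:
  'o' at position 0: vowel (running total: 1)
  'i' at position 1: vowel (running total: 2)
  'p' at position 2: consonant
  'b' at position 3: consonant
  'm' at position 4: consonant
Total vowels: 2

2


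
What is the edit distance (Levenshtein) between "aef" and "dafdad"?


Computing edit distance: "aef" -> "dafdad"
DP table:
           d    a    f    d    a    d
      0    1    2    3    4    5    6
  a   1    1    1    2    3    4    5
  e   2    2    2    2    3    4    5
  f   3    3    3    2    3    4    5
Edit distance = dp[3][6] = 5

5


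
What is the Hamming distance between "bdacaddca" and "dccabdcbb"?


Comparing "bdacaddca" and "dccabdcbb" position by position:
  Position 0: 'b' vs 'd' => differ
  Position 1: 'd' vs 'c' => differ
  Position 2: 'a' vs 'c' => differ
  Position 3: 'c' vs 'a' => differ
  Position 4: 'a' vs 'b' => differ
  Position 5: 'd' vs 'd' => same
  Position 6: 'd' vs 'c' => differ
  Position 7: 'c' vs 'b' => differ
  Position 8: 'a' vs 'b' => differ
Total differences (Hamming distance): 8

8


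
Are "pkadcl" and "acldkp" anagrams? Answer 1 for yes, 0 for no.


Strings: "pkadcl", "acldkp"
Sorted first:  acdklp
Sorted second: acdklp
Sorted forms match => anagrams

1


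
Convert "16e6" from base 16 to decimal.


Input: "16e6" in base 16
Positional expansion:
  Digit '1' (value 1) x 16^3 = 4096
  Digit '6' (value 6) x 16^2 = 1536
  Digit 'e' (value 14) x 16^1 = 224
  Digit '6' (value 6) x 16^0 = 6
Sum = 5862

5862


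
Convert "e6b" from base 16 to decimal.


Input: "e6b" in base 16
Positional expansion:
  Digit 'e' (value 14) x 16^2 = 3584
  Digit '6' (value 6) x 16^1 = 96
  Digit 'b' (value 11) x 16^0 = 11
Sum = 3691

3691


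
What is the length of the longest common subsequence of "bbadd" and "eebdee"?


LCS of "bbadd" and "eebdee"
DP table:
           e    e    b    d    e    e
      0    0    0    0    0    0    0
  b   0    0    0    1    1    1    1
  b   0    0    0    1    1    1    1
  a   0    0    0    1    1    1    1
  d   0    0    0    1    2    2    2
  d   0    0    0    1    2    2    2
LCS length = dp[5][6] = 2

2


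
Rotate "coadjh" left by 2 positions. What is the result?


Input: "coadjh", rotate left by 2
First 2 characters: "co"
Remaining characters: "adjh"
Concatenate remaining + first: "adjh" + "co" = "adjhco"

adjhco


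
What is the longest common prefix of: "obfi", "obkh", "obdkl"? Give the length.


Words: obfi, obkh, obdkl
  Position 0: all 'o' => match
  Position 1: all 'b' => match
  Position 2: ('f', 'k', 'd') => mismatch, stop
LCP = "ob" (length 2)

2


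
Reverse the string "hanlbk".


Input: hanlbk
Reading characters right to left:
  Position 5: 'k'
  Position 4: 'b'
  Position 3: 'l'
  Position 2: 'n'
  Position 1: 'a'
  Position 0: 'h'
Reversed: kblnah

kblnah


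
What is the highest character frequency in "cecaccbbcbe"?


Input: cecaccbbcbe
Character counts:
  'a': 1
  'b': 3
  'c': 5
  'e': 2
Maximum frequency: 5

5


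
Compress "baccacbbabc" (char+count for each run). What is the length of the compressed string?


Input: baccacbbabc
Runs:
  'b' x 1 => "b1"
  'a' x 1 => "a1"
  'c' x 2 => "c2"
  'a' x 1 => "a1"
  'c' x 1 => "c1"
  'b' x 2 => "b2"
  'a' x 1 => "a1"
  'b' x 1 => "b1"
  'c' x 1 => "c1"
Compressed: "b1a1c2a1c1b2a1b1c1"
Compressed length: 18

18


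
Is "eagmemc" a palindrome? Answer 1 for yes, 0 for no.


Input: eagmemc
Reversed: cmemgae
  Compare pos 0 ('e') with pos 6 ('c'): MISMATCH
  Compare pos 1 ('a') with pos 5 ('m'): MISMATCH
  Compare pos 2 ('g') with pos 4 ('e'): MISMATCH
Result: not a palindrome

0


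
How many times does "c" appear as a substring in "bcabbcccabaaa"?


Searching for "c" in "bcabbcccabaaa"
Scanning each position:
  Position 0: "b" => no
  Position 1: "c" => MATCH
  Position 2: "a" => no
  Position 3: "b" => no
  Position 4: "b" => no
  Position 5: "c" => MATCH
  Position 6: "c" => MATCH
  Position 7: "c" => MATCH
  Position 8: "a" => no
  Position 9: "b" => no
  Position 10: "a" => no
  Position 11: "a" => no
  Position 12: "a" => no
Total occurrences: 4

4


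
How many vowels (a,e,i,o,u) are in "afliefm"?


Input: afliefm
Checking each character:
  'a' at position 0: vowel (running total: 1)
  'f' at position 1: consonant
  'l' at position 2: consonant
  'i' at position 3: vowel (running total: 2)
  'e' at position 4: vowel (running total: 3)
  'f' at position 5: consonant
  'm' at position 6: consonant
Total vowels: 3

3


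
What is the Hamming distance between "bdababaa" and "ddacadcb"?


Comparing "bdababaa" and "ddacadcb" position by position:
  Position 0: 'b' vs 'd' => differ
  Position 1: 'd' vs 'd' => same
  Position 2: 'a' vs 'a' => same
  Position 3: 'b' vs 'c' => differ
  Position 4: 'a' vs 'a' => same
  Position 5: 'b' vs 'd' => differ
  Position 6: 'a' vs 'c' => differ
  Position 7: 'a' vs 'b' => differ
Total differences (Hamming distance): 5

5


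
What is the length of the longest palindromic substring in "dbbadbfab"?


Input: "dbbadbfab"
Checking substrings for palindromes:
  [1:3] "bb" (len 2) => palindrome
Longest palindromic substring: "bb" with length 2

2


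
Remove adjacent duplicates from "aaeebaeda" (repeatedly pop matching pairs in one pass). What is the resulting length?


Input: aaeebaeda
Stack-based adjacent duplicate removal:
  Read 'a': push. Stack: a
  Read 'a': matches stack top 'a' => pop. Stack: (empty)
  Read 'e': push. Stack: e
  Read 'e': matches stack top 'e' => pop. Stack: (empty)
  Read 'b': push. Stack: b
  Read 'a': push. Stack: ba
  Read 'e': push. Stack: bae
  Read 'd': push. Stack: baed
  Read 'a': push. Stack: baeda
Final stack: "baeda" (length 5)

5


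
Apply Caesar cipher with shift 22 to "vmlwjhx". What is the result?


Caesar cipher: shift "vmlwjhx" by 22
  'v' (pos 21) + 22 = pos 17 = 'r'
  'm' (pos 12) + 22 = pos 8 = 'i'
  'l' (pos 11) + 22 = pos 7 = 'h'
  'w' (pos 22) + 22 = pos 18 = 's'
  'j' (pos 9) + 22 = pos 5 = 'f'
  'h' (pos 7) + 22 = pos 3 = 'd'
  'x' (pos 23) + 22 = pos 19 = 't'
Result: rihsfdt

rihsfdt


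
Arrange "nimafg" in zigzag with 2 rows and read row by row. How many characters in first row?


Zigzag "nimafg" into 2 rows:
Placing characters:
  'n' => row 0
  'i' => row 1
  'm' => row 0
  'a' => row 1
  'f' => row 0
  'g' => row 1
Rows:
  Row 0: "nmf"
  Row 1: "iag"
First row length: 3

3


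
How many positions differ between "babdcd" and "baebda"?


Comparing "babdcd" and "baebda" position by position:
  Position 0: 'b' vs 'b' => same
  Position 1: 'a' vs 'a' => same
  Position 2: 'b' vs 'e' => DIFFER
  Position 3: 'd' vs 'b' => DIFFER
  Position 4: 'c' vs 'd' => DIFFER
  Position 5: 'd' vs 'a' => DIFFER
Positions that differ: 4

4


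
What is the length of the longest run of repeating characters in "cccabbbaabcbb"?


Input: "cccabbbaabcbb"
Scanning for longest run:
  Position 1 ('c'): continues run of 'c', length=2
  Position 2 ('c'): continues run of 'c', length=3
  Position 3 ('a'): new char, reset run to 1
  Position 4 ('b'): new char, reset run to 1
  Position 5 ('b'): continues run of 'b', length=2
  Position 6 ('b'): continues run of 'b', length=3
  Position 7 ('a'): new char, reset run to 1
  Position 8 ('a'): continues run of 'a', length=2
  Position 9 ('b'): new char, reset run to 1
  Position 10 ('c'): new char, reset run to 1
  Position 11 ('b'): new char, reset run to 1
  Position 12 ('b'): continues run of 'b', length=2
Longest run: 'c' with length 3

3


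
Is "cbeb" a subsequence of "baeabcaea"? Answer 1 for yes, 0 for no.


Check if "cbeb" is a subsequence of "baeabcaea"
Greedy scan:
  Position 0 ('b'): no match needed
  Position 1 ('a'): no match needed
  Position 2 ('e'): no match needed
  Position 3 ('a'): no match needed
  Position 4 ('b'): no match needed
  Position 5 ('c'): matches sub[0] = 'c'
  Position 6 ('a'): no match needed
  Position 7 ('e'): no match needed
  Position 8 ('a'): no match needed
Only matched 1/4 characters => not a subsequence

0


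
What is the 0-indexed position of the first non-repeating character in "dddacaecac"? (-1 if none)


Input: dddacaecac
Character frequencies:
  'a': 3
  'c': 3
  'd': 3
  'e': 1
Scanning left to right for freq == 1:
  Position 0 ('d'): freq=3, skip
  Position 1 ('d'): freq=3, skip
  Position 2 ('d'): freq=3, skip
  Position 3 ('a'): freq=3, skip
  Position 4 ('c'): freq=3, skip
  Position 5 ('a'): freq=3, skip
  Position 6 ('e'): unique! => answer = 6

6


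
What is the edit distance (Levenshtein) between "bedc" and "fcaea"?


Computing edit distance: "bedc" -> "fcaea"
DP table:
           f    c    a    e    a
      0    1    2    3    4    5
  b   1    1    2    3    4    5
  e   2    2    2    3    3    4
  d   3    3    3    3    4    4
  c   4    4    3    4    4    5
Edit distance = dp[4][5] = 5

5


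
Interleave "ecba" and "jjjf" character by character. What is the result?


Interleaving "ecba" and "jjjf":
  Position 0: 'e' from first, 'j' from second => "ej"
  Position 1: 'c' from first, 'j' from second => "cj"
  Position 2: 'b' from first, 'j' from second => "bj"
  Position 3: 'a' from first, 'f' from second => "af"
Result: ejcjbjaf

ejcjbjaf


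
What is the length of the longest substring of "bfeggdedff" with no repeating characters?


Input: "bfeggdedff"
Sliding window (track last position of each char):
  Position 0 ('b'): window [0,0] length 1 -- new best
  Position 1 ('f'): window [0,1] length 2 -- new best
  Position 2 ('e'): window [0,2] length 3 -- new best
  Position 3 ('g'): window [0,3] length 4 -- new best
  Position 4 ('g'): repeat (last at 3), move window start to 4
  Position 4 ('g'): window [4,4] length 1
  Position 5 ('d'): window [4,5] length 2
  Position 6 ('e'): window [4,6] length 3
  Position 7 ('d'): repeat (last at 5), move window start to 6
  Position 7 ('d'): window [6,7] length 2
  Position 8 ('f'): window [6,8] length 3
  Position 9 ('f'): repeat (last at 8), move window start to 9
  Position 9 ('f'): window [9,9] length 1
Longest substring with no repeats: "bfeg" with length 4

4
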